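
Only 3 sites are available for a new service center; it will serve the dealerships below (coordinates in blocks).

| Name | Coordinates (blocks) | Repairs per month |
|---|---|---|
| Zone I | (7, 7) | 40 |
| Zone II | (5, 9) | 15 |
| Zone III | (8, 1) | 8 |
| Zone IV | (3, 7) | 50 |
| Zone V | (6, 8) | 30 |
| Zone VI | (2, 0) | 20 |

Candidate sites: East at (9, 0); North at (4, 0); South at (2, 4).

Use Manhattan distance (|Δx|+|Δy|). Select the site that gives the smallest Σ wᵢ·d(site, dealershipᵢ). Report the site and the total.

Total weighted distance at each candidate:
  East (9, 0): total = 1691
  North (4, 0): total = 1330
  South (2, 4): total = 1032
Minimum is at South with total 1032 blocks.

South, total 1032 blocks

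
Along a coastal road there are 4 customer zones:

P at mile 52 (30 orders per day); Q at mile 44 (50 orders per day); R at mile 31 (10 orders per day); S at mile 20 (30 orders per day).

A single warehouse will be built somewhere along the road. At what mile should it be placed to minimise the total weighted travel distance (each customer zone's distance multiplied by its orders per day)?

For a sum of weighted absolute distances on a line, the optimum is the weighted median (not the mean). Total weight W = 120; half-weight = 60.
Sort by position and accumulate weight:
  mile 20 (S, w=30) → cum 30
  mile 31 (R, w=10) → cum 40
  mile 44 (Q, w=50) → cum 90  ≥ 60 → median here
  mile 52 (P, w=30) → cum 120
Optimal location: mile 44.

x = 44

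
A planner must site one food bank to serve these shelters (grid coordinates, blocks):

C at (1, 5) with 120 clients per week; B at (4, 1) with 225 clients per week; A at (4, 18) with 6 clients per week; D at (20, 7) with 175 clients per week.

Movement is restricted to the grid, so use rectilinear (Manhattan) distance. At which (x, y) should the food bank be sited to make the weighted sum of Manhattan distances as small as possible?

(4, 5)

Manhattan distance separates: Σwᵢ(|x−xᵢ|+|y−yᵢ|) = Σwᵢ|x−xᵢ| + Σwᵢ|y−yᵢ|, so x and y are optimised independently as 1-D weighted medians.
Total weight W = 526; half = 263.
x-coordinate, sorted with cumulative weight:
  x=1 (C, w=120) cum 120
  x=4 (B, w=225) cum 345  ← median
  x=4 (A, w=6) cum 351
  x=20 (D, w=175) cum 526
⇒ x* = 4
y-coordinate, sorted with cumulative weight:
  y=1 (B, w=225) cum 225
  y=5 (C, w=120) cum 345  ← median
  y=7 (D, w=175) cum 520
  y=18 (A, w=6) cum 526
⇒ y* = 5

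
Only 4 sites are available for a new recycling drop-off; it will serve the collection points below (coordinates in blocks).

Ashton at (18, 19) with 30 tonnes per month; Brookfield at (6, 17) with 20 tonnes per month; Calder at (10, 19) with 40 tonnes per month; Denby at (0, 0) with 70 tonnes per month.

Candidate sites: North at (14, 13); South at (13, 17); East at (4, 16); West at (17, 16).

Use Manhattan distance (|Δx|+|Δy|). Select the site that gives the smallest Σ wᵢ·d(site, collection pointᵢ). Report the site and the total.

Total weighted distance at each candidate:
  North (14, 13): total = 2830
  South (13, 17): total = 2650
  East (4, 16): total = 2330
  West (17, 16): total = 3070
Minimum is at East with total 2330 blocks.

East, total 2330 blocks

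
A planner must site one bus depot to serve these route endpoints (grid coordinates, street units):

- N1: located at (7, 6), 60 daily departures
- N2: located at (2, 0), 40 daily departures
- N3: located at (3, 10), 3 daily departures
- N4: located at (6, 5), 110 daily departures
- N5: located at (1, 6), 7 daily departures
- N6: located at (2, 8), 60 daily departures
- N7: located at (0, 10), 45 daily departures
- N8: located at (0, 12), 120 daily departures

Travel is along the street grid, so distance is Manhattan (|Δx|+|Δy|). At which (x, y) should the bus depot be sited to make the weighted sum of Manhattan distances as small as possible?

(2, 8)

Manhattan distance separates: Σwᵢ(|x−xᵢ|+|y−yᵢ|) = Σwᵢ|x−xᵢ| + Σwᵢ|y−yᵢ|, so x and y are optimised independently as 1-D weighted medians.
Total weight W = 445; half = 222.5.
x-coordinate, sorted with cumulative weight:
  x=0 (N7, w=45) cum 45
  x=0 (N8, w=120) cum 165
  x=1 (N5, w=7) cum 172
  x=2 (N2, w=40) cum 212
  x=2 (N6, w=60) cum 272  ← median
  x=3 (N3, w=3) cum 275
  x=6 (N4, w=110) cum 385
  x=7 (N1, w=60) cum 445
⇒ x* = 2
y-coordinate, sorted with cumulative weight:
  y=0 (N2, w=40) cum 40
  y=5 (N4, w=110) cum 150
  y=6 (N1, w=60) cum 210
  y=6 (N5, w=7) cum 217
  y=8 (N6, w=60) cum 277  ← median
  y=10 (N3, w=3) cum 280
  y=10 (N7, w=45) cum 325
  y=12 (N8, w=120) cum 445
⇒ y* = 8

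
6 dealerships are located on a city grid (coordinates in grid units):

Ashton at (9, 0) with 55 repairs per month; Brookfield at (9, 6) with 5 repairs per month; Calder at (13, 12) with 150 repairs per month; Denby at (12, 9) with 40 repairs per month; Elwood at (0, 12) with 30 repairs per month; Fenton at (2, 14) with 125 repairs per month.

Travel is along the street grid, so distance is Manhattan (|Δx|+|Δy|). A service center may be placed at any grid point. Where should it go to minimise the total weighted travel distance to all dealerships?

Manhattan distance separates: Σwᵢ(|x−xᵢ|+|y−yᵢ|) = Σwᵢ|x−xᵢ| + Σwᵢ|y−yᵢ|, so x and y are optimised independently as 1-D weighted medians.
Total weight W = 405; half = 202.5.
x-coordinate, sorted with cumulative weight:
  x=0 (Elwood, w=30) cum 30
  x=2 (Fenton, w=125) cum 155
  x=9 (Ashton, w=55) cum 210  ← median
  x=9 (Brookfield, w=5) cum 215
  x=12 (Denby, w=40) cum 255
  x=13 (Calder, w=150) cum 405
⇒ x* = 9
y-coordinate, sorted with cumulative weight:
  y=0 (Ashton, w=55) cum 55
  y=6 (Brookfield, w=5) cum 60
  y=9 (Denby, w=40) cum 100
  y=12 (Calder, w=150) cum 250  ← median
  y=12 (Elwood, w=30) cum 280
  y=14 (Fenton, w=125) cum 405
⇒ y* = 12

(9, 12)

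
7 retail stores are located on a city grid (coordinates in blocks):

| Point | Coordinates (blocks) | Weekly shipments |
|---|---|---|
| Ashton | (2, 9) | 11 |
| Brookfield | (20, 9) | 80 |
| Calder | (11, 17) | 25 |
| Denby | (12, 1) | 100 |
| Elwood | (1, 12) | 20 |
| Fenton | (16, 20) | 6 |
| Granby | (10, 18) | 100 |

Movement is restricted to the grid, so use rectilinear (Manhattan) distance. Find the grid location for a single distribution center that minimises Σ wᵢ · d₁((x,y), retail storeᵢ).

(12, 9)

Manhattan distance separates: Σwᵢ(|x−xᵢ|+|y−yᵢ|) = Σwᵢ|x−xᵢ| + Σwᵢ|y−yᵢ|, so x and y are optimised independently as 1-D weighted medians.
Total weight W = 342; half = 171.
x-coordinate, sorted with cumulative weight:
  x=1 (Elwood, w=20) cum 20
  x=2 (Ashton, w=11) cum 31
  x=10 (Granby, w=100) cum 131
  x=11 (Calder, w=25) cum 156
  x=12 (Denby, w=100) cum 256  ← median
  x=16 (Fenton, w=6) cum 262
  x=20 (Brookfield, w=80) cum 342
⇒ x* = 12
y-coordinate, sorted with cumulative weight:
  y=1 (Denby, w=100) cum 100
  y=9 (Ashton, w=11) cum 111
  y=9 (Brookfield, w=80) cum 191  ← median
  y=12 (Elwood, w=20) cum 211
  y=17 (Calder, w=25) cum 236
  y=18 (Granby, w=100) cum 336
  y=20 (Fenton, w=6) cum 342
⇒ y* = 9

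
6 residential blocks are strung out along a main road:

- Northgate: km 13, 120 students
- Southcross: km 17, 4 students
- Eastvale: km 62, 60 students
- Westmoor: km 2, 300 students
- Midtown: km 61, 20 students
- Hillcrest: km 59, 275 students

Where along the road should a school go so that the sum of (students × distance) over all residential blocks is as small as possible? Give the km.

x = 13

For a sum of weighted absolute distances on a line, the optimum is the weighted median (not the mean). Total weight W = 779; half-weight = 389.5.
Sort by position and accumulate weight:
  km 2 (Westmoor, w=300) → cum 300
  km 13 (Northgate, w=120) → cum 420  ≥ 389.5 → median here
  km 17 (Southcross, w=4) → cum 424
  km 59 (Hillcrest, w=275) → cum 699
  km 61 (Midtown, w=20) → cum 719
  km 62 (Eastvale, w=60) → cum 779
Optimal location: km 13.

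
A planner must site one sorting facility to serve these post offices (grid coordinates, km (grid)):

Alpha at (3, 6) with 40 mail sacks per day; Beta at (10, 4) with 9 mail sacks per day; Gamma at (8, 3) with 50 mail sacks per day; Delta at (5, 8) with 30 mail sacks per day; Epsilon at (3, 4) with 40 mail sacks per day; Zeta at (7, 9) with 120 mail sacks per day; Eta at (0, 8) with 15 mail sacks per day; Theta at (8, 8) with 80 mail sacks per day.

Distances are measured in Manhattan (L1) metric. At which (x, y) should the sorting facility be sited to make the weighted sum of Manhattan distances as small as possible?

(7, 8)

Manhattan distance separates: Σwᵢ(|x−xᵢ|+|y−yᵢ|) = Σwᵢ|x−xᵢ| + Σwᵢ|y−yᵢ|, so x and y are optimised independently as 1-D weighted medians.
Total weight W = 384; half = 192.
x-coordinate, sorted with cumulative weight:
  x=0 (Eta, w=15) cum 15
  x=3 (Alpha, w=40) cum 55
  x=3 (Epsilon, w=40) cum 95
  x=5 (Delta, w=30) cum 125
  x=7 (Zeta, w=120) cum 245  ← median
  x=8 (Gamma, w=50) cum 295
  x=8 (Theta, w=80) cum 375
  x=10 (Beta, w=9) cum 384
⇒ x* = 7
y-coordinate, sorted with cumulative weight:
  y=3 (Gamma, w=50) cum 50
  y=4 (Beta, w=9) cum 59
  y=4 (Epsilon, w=40) cum 99
  y=6 (Alpha, w=40) cum 139
  y=8 (Delta, w=30) cum 169
  y=8 (Eta, w=15) cum 184
  y=8 (Theta, w=80) cum 264  ← median
  y=9 (Zeta, w=120) cum 384
⇒ y* = 8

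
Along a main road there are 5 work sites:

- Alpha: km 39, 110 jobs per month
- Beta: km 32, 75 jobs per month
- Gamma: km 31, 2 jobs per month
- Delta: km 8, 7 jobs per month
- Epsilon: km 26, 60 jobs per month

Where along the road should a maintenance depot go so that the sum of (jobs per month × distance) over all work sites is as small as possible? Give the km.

For a sum of weighted absolute distances on a line, the optimum is the weighted median (not the mean). Total weight W = 254; half-weight = 127.
Sort by position and accumulate weight:
  km 8 (Delta, w=7) → cum 7
  km 26 (Epsilon, w=60) → cum 67
  km 31 (Gamma, w=2) → cum 69
  km 32 (Beta, w=75) → cum 144  ≥ 127 → median here
  km 39 (Alpha, w=110) → cum 254
Optimal location: km 32.

x = 32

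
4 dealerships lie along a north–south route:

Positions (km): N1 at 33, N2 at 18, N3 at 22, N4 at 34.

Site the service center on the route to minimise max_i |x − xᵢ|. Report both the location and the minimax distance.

The 1-center on a line is the midpoint of the two extreme points: leftmost at 18, rightmost at 34.
Optimal location = (18 + 34)/2 = 26; maximum distance = (34 − 18)/2 = 8.

location 26, max distance 8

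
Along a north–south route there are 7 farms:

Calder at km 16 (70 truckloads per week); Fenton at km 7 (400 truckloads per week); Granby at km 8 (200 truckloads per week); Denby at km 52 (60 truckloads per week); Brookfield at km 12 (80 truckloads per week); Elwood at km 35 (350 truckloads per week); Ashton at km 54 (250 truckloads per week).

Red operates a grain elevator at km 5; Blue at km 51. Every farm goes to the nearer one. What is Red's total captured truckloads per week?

750

The indifferent point is the midpoint (5+51)/2 = 28; farms left of it (closer to Red at 5) go to Red, those right go to Blue.
  Fenton at 7 (w=400) → Red
  Granby at 8 (w=200) → Red
  Brookfield at 12 (w=80) → Red
  Calder at 16 (w=70) → Red
  Elwood at 35 (w=350) → Blue
  Denby at 52 (w=60) → Blue
  Ashton at 54 (w=250) → Blue
Red captures 750; Blue captures 660.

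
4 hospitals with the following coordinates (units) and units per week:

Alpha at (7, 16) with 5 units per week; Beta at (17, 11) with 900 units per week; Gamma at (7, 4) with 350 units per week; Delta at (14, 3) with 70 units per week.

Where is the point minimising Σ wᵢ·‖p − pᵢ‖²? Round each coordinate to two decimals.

The minimiser of Σwᵢ‖p−pᵢ‖² is the weighted centroid p* = (Σwᵢpᵢ)/(Σwᵢ).
Σwᵢ = 1325.
Σwᵢxᵢ = 5·7 + 900·17 + 350·7 + 70·14 = 18765.
Σwᵢyᵢ = 5·16 + 900·11 + 350·4 + 70·3 = 11590.
x* = 18765/1325 = 14.16, y* = 11590/1325 = 8.75.

(14.16, 8.75)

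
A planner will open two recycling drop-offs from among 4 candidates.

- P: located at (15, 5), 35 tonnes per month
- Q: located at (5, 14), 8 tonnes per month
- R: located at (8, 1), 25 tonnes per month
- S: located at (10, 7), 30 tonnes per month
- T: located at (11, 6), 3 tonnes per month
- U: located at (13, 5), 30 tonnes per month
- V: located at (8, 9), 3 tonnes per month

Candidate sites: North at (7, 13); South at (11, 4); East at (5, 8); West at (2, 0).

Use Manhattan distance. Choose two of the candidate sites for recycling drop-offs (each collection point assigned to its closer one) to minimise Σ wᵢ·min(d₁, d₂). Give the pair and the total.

Evaluate every pair (each demand assigned to the nearer of the two):
  {North, South}: total = 580
  {South, East}: total = 601
  {South, West}: total = 693
  {East, West}: total = 1224
  {North, East}: total = 1275
  {North, West}: total = 1497
Best pair: {North, South} with total 580.

{North, South}, total 580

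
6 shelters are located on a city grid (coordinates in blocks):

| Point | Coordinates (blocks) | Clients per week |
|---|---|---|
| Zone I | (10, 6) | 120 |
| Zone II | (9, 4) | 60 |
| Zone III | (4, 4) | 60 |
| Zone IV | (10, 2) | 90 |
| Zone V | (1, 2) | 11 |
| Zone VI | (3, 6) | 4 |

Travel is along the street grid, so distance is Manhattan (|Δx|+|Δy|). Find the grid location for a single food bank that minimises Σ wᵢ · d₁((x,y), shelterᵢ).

(10, 4)

Manhattan distance separates: Σwᵢ(|x−xᵢ|+|y−yᵢ|) = Σwᵢ|x−xᵢ| + Σwᵢ|y−yᵢ|, so x and y are optimised independently as 1-D weighted medians.
Total weight W = 345; half = 172.5.
x-coordinate, sorted with cumulative weight:
  x=1 (Zone V, w=11) cum 11
  x=3 (Zone VI, w=4) cum 15
  x=4 (Zone III, w=60) cum 75
  x=9 (Zone II, w=60) cum 135
  x=10 (Zone I, w=120) cum 255  ← median
  x=10 (Zone IV, w=90) cum 345
⇒ x* = 10
y-coordinate, sorted with cumulative weight:
  y=2 (Zone IV, w=90) cum 90
  y=2 (Zone V, w=11) cum 101
  y=4 (Zone II, w=60) cum 161
  y=4 (Zone III, w=60) cum 221  ← median
  y=6 (Zone I, w=120) cum 341
  y=6 (Zone VI, w=4) cum 345
⇒ y* = 4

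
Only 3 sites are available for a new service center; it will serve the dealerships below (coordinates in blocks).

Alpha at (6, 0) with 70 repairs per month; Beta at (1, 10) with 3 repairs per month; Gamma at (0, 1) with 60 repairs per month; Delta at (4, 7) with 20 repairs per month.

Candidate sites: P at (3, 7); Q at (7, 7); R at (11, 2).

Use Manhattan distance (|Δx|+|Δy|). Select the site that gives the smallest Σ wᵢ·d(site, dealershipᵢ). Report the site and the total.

Total weighted distance at each candidate:
  P (3, 7): total = 1275
  Q (7, 7): total = 1427
  R (11, 2): total = 1504
Minimum is at P with total 1275 blocks.

P, total 1275 blocks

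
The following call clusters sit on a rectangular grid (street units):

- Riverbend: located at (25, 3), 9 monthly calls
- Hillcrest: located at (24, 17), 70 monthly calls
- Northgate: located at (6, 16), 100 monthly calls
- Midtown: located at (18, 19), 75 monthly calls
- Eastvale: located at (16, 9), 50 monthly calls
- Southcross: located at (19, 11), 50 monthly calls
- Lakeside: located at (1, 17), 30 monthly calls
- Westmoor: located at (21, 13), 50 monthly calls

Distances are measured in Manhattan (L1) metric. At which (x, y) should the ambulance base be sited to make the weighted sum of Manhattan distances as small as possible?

Manhattan distance separates: Σwᵢ(|x−xᵢ|+|y−yᵢ|) = Σwᵢ|x−xᵢ| + Σwᵢ|y−yᵢ|, so x and y are optimised independently as 1-D weighted medians.
Total weight W = 434; half = 217.
x-coordinate, sorted with cumulative weight:
  x=1 (Lakeside, w=30) cum 30
  x=6 (Northgate, w=100) cum 130
  x=16 (Eastvale, w=50) cum 180
  x=18 (Midtown, w=75) cum 255  ← median
  x=19 (Southcross, w=50) cum 305
  x=21 (Westmoor, w=50) cum 355
  x=24 (Hillcrest, w=70) cum 425
  x=25 (Riverbend, w=9) cum 434
⇒ x* = 18
y-coordinate, sorted with cumulative weight:
  y=3 (Riverbend, w=9) cum 9
  y=9 (Eastvale, w=50) cum 59
  y=11 (Southcross, w=50) cum 109
  y=13 (Westmoor, w=50) cum 159
  y=16 (Northgate, w=100) cum 259  ← median
  y=17 (Hillcrest, w=70) cum 329
  y=17 (Lakeside, w=30) cum 359
  y=19 (Midtown, w=75) cum 434
⇒ y* = 16

(18, 16)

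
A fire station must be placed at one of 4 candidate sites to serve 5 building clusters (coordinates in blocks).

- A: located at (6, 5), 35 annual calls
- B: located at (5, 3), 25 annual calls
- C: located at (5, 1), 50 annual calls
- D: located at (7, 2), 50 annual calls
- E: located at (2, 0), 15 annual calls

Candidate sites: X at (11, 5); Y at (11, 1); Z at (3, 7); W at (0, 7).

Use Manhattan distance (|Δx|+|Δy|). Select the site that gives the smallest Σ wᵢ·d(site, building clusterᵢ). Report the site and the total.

Y, total 1215 blocks

Total weighted distance at each candidate:
  X (11, 5): total = 1435
  Y (11, 1): total = 1215
  Z (3, 7): total = 1295
  W (0, 7): total = 1790
Minimum is at Y with total 1215 blocks.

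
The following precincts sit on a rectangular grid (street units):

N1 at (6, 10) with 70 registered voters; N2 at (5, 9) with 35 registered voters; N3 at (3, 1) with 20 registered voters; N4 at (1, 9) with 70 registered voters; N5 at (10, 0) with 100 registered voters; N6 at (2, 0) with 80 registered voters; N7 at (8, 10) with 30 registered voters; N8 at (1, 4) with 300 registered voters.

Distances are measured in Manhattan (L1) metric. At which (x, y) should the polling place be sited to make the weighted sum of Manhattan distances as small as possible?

(1, 4)

Manhattan distance separates: Σwᵢ(|x−xᵢ|+|y−yᵢ|) = Σwᵢ|x−xᵢ| + Σwᵢ|y−yᵢ|, so x and y are optimised independently as 1-D weighted medians.
Total weight W = 705; half = 352.5.
x-coordinate, sorted with cumulative weight:
  x=1 (N4, w=70) cum 70
  x=1 (N8, w=300) cum 370  ← median
  x=2 (N6, w=80) cum 450
  x=3 (N3, w=20) cum 470
  x=5 (N2, w=35) cum 505
  x=6 (N1, w=70) cum 575
  x=8 (N7, w=30) cum 605
  x=10 (N5, w=100) cum 705
⇒ x* = 1
y-coordinate, sorted with cumulative weight:
  y=0 (N5, w=100) cum 100
  y=0 (N6, w=80) cum 180
  y=1 (N3, w=20) cum 200
  y=4 (N8, w=300) cum 500  ← median
  y=9 (N2, w=35) cum 535
  y=9 (N4, w=70) cum 605
  y=10 (N1, w=70) cum 675
  y=10 (N7, w=30) cum 705
⇒ y* = 4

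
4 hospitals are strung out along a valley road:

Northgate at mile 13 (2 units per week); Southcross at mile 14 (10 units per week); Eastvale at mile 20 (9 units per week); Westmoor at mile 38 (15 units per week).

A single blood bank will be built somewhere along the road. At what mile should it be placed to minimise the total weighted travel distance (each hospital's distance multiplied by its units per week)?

For a sum of weighted absolute distances on a line, the optimum is the weighted median (not the mean). Total weight W = 36; half-weight = 18.
Sort by position and accumulate weight:
  mile 13 (Northgate, w=2) → cum 2
  mile 14 (Southcross, w=10) → cum 12
  mile 20 (Eastvale, w=9) → cum 21  ≥ 18 → median here
  mile 38 (Westmoor, w=15) → cum 36
Optimal location: mile 20.

x = 20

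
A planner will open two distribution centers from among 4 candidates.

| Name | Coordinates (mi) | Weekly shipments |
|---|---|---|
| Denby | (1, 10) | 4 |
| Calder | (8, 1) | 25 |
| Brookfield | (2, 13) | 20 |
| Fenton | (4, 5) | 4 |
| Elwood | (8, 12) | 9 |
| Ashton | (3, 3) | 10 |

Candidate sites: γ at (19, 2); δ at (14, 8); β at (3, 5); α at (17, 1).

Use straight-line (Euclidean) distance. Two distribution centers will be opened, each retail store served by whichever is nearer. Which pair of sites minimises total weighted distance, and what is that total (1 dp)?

Evaluate every pair (each demand assigned to the nearer of the two):
  {δ, β}: total = 431.8
  {γ, β}: total = 444.3
  {β, α}: total = 444.3
  {δ, α}: total = 765.1
  {γ, δ}: total = 770.6
  {γ, α}: total = 1006.4
Best pair: {δ, β} with total 431.8.

{δ, β}, total 431.8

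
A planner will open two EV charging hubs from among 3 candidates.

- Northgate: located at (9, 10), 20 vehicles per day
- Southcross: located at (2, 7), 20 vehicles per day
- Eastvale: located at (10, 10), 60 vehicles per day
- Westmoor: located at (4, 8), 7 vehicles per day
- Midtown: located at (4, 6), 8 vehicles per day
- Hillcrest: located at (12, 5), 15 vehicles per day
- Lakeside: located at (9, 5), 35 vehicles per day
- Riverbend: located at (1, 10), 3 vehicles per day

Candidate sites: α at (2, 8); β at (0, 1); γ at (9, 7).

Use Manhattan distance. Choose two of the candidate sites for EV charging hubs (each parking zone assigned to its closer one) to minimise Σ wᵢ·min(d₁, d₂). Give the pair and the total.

{α, γ}, total 520

Evaluate every pair (each demand assigned to the nearer of the two):
  {α, γ}: total = 520
  {β, γ}: total = 705
  {α, β}: total = 1400
Best pair: {α, γ} with total 520.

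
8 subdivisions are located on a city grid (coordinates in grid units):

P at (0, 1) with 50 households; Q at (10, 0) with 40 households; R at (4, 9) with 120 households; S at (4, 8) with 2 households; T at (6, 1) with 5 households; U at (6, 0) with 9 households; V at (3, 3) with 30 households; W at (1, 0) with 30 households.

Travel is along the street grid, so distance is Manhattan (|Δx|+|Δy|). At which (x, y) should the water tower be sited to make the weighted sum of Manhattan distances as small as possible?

(4, 3)

Manhattan distance separates: Σwᵢ(|x−xᵢ|+|y−yᵢ|) = Σwᵢ|x−xᵢ| + Σwᵢ|y−yᵢ|, so x and y are optimised independently as 1-D weighted medians.
Total weight W = 286; half = 143.
x-coordinate, sorted with cumulative weight:
  x=0 (P, w=50) cum 50
  x=1 (W, w=30) cum 80
  x=3 (V, w=30) cum 110
  x=4 (R, w=120) cum 230  ← median
  x=4 (S, w=2) cum 232
  x=6 (T, w=5) cum 237
  x=6 (U, w=9) cum 246
  x=10 (Q, w=40) cum 286
⇒ x* = 4
y-coordinate, sorted with cumulative weight:
  y=0 (Q, w=40) cum 40
  y=0 (U, w=9) cum 49
  y=0 (W, w=30) cum 79
  y=1 (P, w=50) cum 129
  y=1 (T, w=5) cum 134
  y=3 (V, w=30) cum 164  ← median
  y=8 (S, w=2) cum 166
  y=9 (R, w=120) cum 286
⇒ y* = 3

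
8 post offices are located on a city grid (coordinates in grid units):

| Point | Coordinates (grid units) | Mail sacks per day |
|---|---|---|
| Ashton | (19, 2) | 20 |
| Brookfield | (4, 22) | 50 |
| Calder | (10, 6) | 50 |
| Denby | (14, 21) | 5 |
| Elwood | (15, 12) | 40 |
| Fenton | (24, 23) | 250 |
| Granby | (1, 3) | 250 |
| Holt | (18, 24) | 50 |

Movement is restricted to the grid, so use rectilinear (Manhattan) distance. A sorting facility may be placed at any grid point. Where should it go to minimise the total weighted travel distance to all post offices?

(15, 12)

Manhattan distance separates: Σwᵢ(|x−xᵢ|+|y−yᵢ|) = Σwᵢ|x−xᵢ| + Σwᵢ|y−yᵢ|, so x and y are optimised independently as 1-D weighted medians.
Total weight W = 715; half = 357.5.
x-coordinate, sorted with cumulative weight:
  x=1 (Granby, w=250) cum 250
  x=4 (Brookfield, w=50) cum 300
  x=10 (Calder, w=50) cum 350
  x=14 (Denby, w=5) cum 355
  x=15 (Elwood, w=40) cum 395  ← median
  x=18 (Holt, w=50) cum 445
  x=19 (Ashton, w=20) cum 465
  x=24 (Fenton, w=250) cum 715
⇒ x* = 15
y-coordinate, sorted with cumulative weight:
  y=2 (Ashton, w=20) cum 20
  y=3 (Granby, w=250) cum 270
  y=6 (Calder, w=50) cum 320
  y=12 (Elwood, w=40) cum 360  ← median
  y=21 (Denby, w=5) cum 365
  y=22 (Brookfield, w=50) cum 415
  y=23 (Fenton, w=250) cum 665
  y=24 (Holt, w=50) cum 715
⇒ y* = 12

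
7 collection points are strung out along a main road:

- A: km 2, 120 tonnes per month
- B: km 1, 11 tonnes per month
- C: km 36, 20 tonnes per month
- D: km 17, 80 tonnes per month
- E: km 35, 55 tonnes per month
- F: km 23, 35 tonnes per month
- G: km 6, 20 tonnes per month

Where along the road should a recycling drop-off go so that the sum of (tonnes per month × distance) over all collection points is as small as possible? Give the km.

For a sum of weighted absolute distances on a line, the optimum is the weighted median (not the mean). Total weight W = 341; half-weight = 170.5.
Sort by position and accumulate weight:
  km 1 (B, w=11) → cum 11
  km 2 (A, w=120) → cum 131
  km 6 (G, w=20) → cum 151
  km 17 (D, w=80) → cum 231  ≥ 170.5 → median here
  km 23 (F, w=35) → cum 266
  km 35 (E, w=55) → cum 321
  km 36 (C, w=20) → cum 341
Optimal location: km 17.

x = 17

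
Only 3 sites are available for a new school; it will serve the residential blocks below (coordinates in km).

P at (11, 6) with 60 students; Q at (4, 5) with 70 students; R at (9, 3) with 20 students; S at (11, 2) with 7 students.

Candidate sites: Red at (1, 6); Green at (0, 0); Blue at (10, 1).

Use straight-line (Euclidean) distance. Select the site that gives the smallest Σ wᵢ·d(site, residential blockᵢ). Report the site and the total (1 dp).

Blue, total 865.3 km

Total weighted distance at each candidate:
  Red (1, 6): total = 1067.6
  Green (0, 0): total = 1468.0
  Blue (10, 1): total = 865.3
Minimum is at Blue with total 865.3 km.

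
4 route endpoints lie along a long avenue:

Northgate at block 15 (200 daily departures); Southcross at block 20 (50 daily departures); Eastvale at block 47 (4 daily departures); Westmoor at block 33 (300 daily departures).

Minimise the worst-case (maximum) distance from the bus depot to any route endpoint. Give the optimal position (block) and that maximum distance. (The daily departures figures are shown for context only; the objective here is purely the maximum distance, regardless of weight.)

The 1-center on a line is the midpoint of the two extreme points: leftmost at 15, rightmost at 47.
Optimal location = (15 + 47)/2 = 31; maximum distance = (47 − 15)/2 = 16.

location 31, max distance 16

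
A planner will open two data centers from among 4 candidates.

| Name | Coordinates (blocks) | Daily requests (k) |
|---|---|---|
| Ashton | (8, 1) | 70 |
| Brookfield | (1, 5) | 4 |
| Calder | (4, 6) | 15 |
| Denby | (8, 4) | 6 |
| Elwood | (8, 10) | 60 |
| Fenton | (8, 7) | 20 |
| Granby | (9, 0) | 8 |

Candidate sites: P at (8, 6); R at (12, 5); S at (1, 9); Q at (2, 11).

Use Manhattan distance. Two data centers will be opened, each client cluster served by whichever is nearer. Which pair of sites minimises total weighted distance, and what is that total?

{P, S}, total 754

Evaluate every pair (each demand assigned to the nearer of the two):
  {P, S}: total = 754
  {P, Q}: total = 766
  {P, R}: total = 770
  {R, Q}: total = 1327
  {R, S}: total = 1360
  {S, Q}: total = 1964
Best pair: {P, S} with total 754.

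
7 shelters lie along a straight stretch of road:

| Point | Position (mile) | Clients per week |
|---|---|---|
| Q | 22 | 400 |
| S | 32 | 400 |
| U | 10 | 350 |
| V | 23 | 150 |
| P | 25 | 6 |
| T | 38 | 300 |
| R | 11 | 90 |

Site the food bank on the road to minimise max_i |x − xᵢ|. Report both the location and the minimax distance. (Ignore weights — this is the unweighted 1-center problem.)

The 1-center on a line is the midpoint of the two extreme points: leftmost at 10, rightmost at 38.
Optimal location = (10 + 38)/2 = 24; maximum distance = (38 − 10)/2 = 14.

location 24, max distance 14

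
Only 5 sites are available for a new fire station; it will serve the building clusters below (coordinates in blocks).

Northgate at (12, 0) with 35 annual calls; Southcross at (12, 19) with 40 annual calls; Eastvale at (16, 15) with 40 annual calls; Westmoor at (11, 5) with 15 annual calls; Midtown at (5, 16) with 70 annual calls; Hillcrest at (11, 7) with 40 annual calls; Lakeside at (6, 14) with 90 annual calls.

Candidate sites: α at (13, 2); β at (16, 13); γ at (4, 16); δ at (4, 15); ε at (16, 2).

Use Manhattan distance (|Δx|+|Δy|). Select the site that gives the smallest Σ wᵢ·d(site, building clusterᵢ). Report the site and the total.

Total weighted distance at each candidate:
  α (13, 2): total = 5070
  β (16, 13): total = 3680
  γ (4, 16): total = 3140
  δ (4, 15): total = 3030
  ε (16, 2): total = 5820
Minimum is at δ with total 3030 blocks.

δ, total 3030 blocks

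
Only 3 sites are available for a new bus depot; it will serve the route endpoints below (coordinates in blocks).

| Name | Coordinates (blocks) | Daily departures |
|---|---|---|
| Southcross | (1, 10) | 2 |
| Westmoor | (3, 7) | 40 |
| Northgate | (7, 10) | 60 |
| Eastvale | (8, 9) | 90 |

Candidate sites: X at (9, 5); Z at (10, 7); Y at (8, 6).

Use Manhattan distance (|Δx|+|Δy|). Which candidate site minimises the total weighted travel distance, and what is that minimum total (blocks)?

Total weighted distance at each candidate:
  X (9, 5): total = 1216
  Z (10, 7): total = 1024
  Y (8, 6): total = 832
Minimum is at Y with total 832 blocks.

Y, total 832 blocks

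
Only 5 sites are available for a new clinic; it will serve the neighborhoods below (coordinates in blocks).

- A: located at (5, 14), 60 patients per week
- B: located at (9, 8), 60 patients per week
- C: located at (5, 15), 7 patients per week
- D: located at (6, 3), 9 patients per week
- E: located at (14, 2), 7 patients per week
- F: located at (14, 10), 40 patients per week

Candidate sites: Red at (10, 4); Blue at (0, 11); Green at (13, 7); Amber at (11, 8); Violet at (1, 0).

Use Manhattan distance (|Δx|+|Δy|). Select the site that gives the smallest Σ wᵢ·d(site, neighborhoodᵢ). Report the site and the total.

Amber, total 1284 blocks

Total weighted distance at each candidate:
  Red (10, 4): total = 1799
  Blue (0, 11): total = 2150
  Green (13, 7): total = 1613
  Amber (11, 8): total = 1284
  Violet (1, 0): total = 3270
Minimum is at Amber with total 1284 blocks.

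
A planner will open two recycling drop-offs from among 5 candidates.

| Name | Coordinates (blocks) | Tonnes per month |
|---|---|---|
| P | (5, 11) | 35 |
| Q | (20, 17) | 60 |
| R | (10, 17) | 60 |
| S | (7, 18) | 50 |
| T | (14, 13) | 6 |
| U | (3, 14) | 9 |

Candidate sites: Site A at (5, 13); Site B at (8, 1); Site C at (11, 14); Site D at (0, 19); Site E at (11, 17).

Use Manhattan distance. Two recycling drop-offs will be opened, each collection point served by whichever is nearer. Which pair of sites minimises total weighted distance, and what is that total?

Evaluate every pair (each demand assigned to the nearer of the two):
  {Site A, Site E}: total = 989
  {Site C, Site E}: total = 1261
  {Site D, Site E}: total = 1384
  {Site B, Site E}: total = 1411
  {Site A, Site C}: total = 1431
  {Site B, Site C}: total = 1771
  {Site C, Site D}: total = 1771
  {Site A, Site B}: total = 2181
  {Site A, Site D}: total = 2181
  {Site B, Site D}: total = 3075
Best pair: {Site A, Site E} with total 989.

{Site A, Site E}, total 989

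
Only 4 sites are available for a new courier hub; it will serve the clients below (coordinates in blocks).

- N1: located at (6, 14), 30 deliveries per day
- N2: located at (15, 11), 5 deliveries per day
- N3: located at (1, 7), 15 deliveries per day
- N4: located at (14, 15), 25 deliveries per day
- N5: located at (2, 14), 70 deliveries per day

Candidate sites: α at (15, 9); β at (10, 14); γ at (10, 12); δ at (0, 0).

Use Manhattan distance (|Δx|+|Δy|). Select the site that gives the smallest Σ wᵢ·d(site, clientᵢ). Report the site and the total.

Total weighted distance at each candidate:
  α (15, 9): total = 2105
  β (10, 14): total = 1085
  γ (10, 12): total = 1295
  δ (0, 0): total = 2695
Minimum is at β with total 1085 blocks.

β, total 1085 blocks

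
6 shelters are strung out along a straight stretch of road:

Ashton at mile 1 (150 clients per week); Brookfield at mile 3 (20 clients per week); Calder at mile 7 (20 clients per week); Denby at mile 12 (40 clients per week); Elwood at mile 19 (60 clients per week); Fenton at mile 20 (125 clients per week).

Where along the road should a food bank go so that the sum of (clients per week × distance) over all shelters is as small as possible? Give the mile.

x = 12

For a sum of weighted absolute distances on a line, the optimum is the weighted median (not the mean). Total weight W = 415; half-weight = 207.5.
Sort by position and accumulate weight:
  mile 1 (Ashton, w=150) → cum 150
  mile 3 (Brookfield, w=20) → cum 170
  mile 7 (Calder, w=20) → cum 190
  mile 12 (Denby, w=40) → cum 230  ≥ 207.5 → median here
  mile 19 (Elwood, w=60) → cum 290
  mile 20 (Fenton, w=125) → cum 415
Optimal location: mile 12.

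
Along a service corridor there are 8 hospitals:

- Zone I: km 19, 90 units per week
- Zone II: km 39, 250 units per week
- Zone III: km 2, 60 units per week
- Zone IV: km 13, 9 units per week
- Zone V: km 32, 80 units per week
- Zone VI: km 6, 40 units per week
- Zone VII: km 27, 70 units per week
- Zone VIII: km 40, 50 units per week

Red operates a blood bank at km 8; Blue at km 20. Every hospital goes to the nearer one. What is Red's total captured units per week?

109

The indifferent point is the midpoint (8+20)/2 = 14; hospitals left of it (closer to Red at 8) go to Red, those right go to Blue.
  Zone III at 2 (w=60) → Red
  Zone VI at 6 (w=40) → Red
  Zone IV at 13 (w=9) → Red
  Zone I at 19 (w=90) → Blue
  Zone VII at 27 (w=70) → Blue
  Zone V at 32 (w=80) → Blue
  Zone II at 39 (w=250) → Blue
  Zone VIII at 40 (w=50) → Blue
Red captures 109; Blue captures 540.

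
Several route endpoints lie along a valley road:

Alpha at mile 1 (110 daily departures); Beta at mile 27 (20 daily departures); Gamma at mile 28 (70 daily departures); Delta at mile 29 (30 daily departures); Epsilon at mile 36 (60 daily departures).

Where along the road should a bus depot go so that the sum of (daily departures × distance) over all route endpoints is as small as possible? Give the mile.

For a sum of weighted absolute distances on a line, the optimum is the weighted median (not the mean). Total weight W = 290; half-weight = 145.
Sort by position and accumulate weight:
  mile 1 (Alpha, w=110) → cum 110
  mile 27 (Beta, w=20) → cum 130
  mile 28 (Gamma, w=70) → cum 200  ≥ 145 → median here
  mile 29 (Delta, w=30) → cum 230
  mile 36 (Epsilon, w=60) → cum 290
Optimal location: mile 28.

x = 28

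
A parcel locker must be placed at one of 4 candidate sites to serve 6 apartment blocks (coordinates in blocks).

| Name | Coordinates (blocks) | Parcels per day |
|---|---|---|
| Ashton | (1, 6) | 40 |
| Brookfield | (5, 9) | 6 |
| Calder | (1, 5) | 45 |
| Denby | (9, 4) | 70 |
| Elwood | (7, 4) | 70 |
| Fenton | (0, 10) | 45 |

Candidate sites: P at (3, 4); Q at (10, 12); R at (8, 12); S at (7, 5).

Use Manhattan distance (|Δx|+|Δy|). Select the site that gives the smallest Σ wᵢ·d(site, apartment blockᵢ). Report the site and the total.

Total weighted distance at each candidate:
  P (3, 4): total = 1442
  Q (10, 12): total = 3308
  R (8, 12): total = 2896
  S (7, 5): total = 1406
Minimum is at S with total 1406 blocks.

S, total 1406 blocks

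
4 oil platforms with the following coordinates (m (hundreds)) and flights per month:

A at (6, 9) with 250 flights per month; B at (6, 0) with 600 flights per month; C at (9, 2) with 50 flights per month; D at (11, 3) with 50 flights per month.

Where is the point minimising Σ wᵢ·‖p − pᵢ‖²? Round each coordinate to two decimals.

(6.42, 2.63)

The minimiser of Σwᵢ‖p−pᵢ‖² is the weighted centroid p* = (Σwᵢpᵢ)/(Σwᵢ).
Σwᵢ = 950.
Σwᵢxᵢ = 250·6 + 600·6 + 50·9 + 50·11 = 6100.
Σwᵢyᵢ = 250·9 + 600·0 + 50·2 + 50·3 = 2500.
x* = 6100/950 = 6.42, y* = 2500/950 = 2.63.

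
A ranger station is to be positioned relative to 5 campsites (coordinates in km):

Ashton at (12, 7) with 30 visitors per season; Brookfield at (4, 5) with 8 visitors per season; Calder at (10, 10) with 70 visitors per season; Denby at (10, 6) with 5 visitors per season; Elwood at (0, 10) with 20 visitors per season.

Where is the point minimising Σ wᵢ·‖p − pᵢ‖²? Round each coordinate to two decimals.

(8.59, 8.87)

The minimiser of Σwᵢ‖p−pᵢ‖² is the weighted centroid p* = (Σwᵢpᵢ)/(Σwᵢ).
Σwᵢ = 133.
Σwᵢxᵢ = 30·12 + 8·4 + 70·10 + 5·10 + 20·0 = 1142.
Σwᵢyᵢ = 30·7 + 8·5 + 70·10 + 5·6 + 20·10 = 1180.
x* = 1142/133 = 8.59, y* = 1180/133 = 8.87.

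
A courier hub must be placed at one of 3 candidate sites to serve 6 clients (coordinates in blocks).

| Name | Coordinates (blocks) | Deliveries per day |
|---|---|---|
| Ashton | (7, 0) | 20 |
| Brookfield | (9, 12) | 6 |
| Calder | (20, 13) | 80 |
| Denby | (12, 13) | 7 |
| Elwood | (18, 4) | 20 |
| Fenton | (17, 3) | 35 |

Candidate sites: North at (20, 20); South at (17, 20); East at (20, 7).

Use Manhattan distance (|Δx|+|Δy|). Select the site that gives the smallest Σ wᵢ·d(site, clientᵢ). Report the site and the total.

East, total 1419 blocks

Total weighted distance at each candidate:
  North (20, 20): total = 2499
  South (17, 20): total = 2515
  East (20, 7): total = 1419
Minimum is at East with total 1419 blocks.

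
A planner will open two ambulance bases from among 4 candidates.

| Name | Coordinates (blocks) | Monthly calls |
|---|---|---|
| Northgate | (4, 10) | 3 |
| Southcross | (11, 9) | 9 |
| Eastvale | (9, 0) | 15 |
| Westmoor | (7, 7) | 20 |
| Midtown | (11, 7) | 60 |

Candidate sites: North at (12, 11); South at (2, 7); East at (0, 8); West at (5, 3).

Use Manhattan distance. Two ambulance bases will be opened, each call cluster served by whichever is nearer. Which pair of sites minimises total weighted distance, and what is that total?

Evaluate every pair (each demand assigned to the nearer of the two):
  {North, West}: total = 576
  {North, South}: total = 652
  {North, East}: total = 715
  {South, West}: total = 859
  {East, West}: total = 951
  {South, East}: total = 964
Best pair: {North, West} with total 576.

{North, West}, total 576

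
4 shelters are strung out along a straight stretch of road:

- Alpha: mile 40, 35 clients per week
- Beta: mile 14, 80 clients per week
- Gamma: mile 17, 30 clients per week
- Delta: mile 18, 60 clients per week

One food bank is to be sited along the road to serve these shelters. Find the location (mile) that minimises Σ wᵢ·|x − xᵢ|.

x = 17

For a sum of weighted absolute distances on a line, the optimum is the weighted median (not the mean). Total weight W = 205; half-weight = 102.5.
Sort by position and accumulate weight:
  mile 14 (Beta, w=80) → cum 80
  mile 17 (Gamma, w=30) → cum 110  ≥ 102.5 → median here
  mile 18 (Delta, w=60) → cum 170
  mile 40 (Alpha, w=35) → cum 205
Optimal location: mile 17.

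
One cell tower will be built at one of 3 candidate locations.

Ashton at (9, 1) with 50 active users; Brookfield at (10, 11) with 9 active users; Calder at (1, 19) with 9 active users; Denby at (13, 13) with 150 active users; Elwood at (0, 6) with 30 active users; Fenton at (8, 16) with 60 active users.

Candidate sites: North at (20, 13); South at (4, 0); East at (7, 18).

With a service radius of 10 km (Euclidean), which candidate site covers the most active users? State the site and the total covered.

East, covering 228

Coverage radius r = 10 km; a point is covered iff (Δx)²+(Δy)² ≤ 10² = 100.
  North (20, 13): covers {Denby} → 150
  South (4, 0): covers {Ashton, Elwood} → 80
  East (7, 18): covers {Brookfield, Calder, Denby, Fenton} → 228
Maximum coverage at East: 228 active users.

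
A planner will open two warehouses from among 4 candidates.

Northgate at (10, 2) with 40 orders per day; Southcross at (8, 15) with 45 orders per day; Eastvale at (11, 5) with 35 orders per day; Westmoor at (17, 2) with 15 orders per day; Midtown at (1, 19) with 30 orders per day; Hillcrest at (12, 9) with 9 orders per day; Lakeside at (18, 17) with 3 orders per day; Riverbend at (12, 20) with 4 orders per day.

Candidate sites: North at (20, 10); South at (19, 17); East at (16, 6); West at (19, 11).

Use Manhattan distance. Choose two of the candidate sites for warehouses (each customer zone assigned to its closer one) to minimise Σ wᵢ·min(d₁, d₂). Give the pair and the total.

{South, East}, total 1976

Evaluate every pair (each demand assigned to the nearer of the two):
  {South, East}: total = 1976
  {East, West}: total = 2288
  {North, East}: total = 2452
  {North, South}: total = 2684
  {South, West}: total = 2684
  {North, West}: total = 2996
Best pair: {South, East} with total 1976.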